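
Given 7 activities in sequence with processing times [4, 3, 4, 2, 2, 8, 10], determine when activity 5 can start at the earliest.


Activity 5 starts after activities 1 through 4 complete.
Predecessor durations: [4, 3, 4, 2]
ES = 4 + 3 + 4 + 2 = 13

13


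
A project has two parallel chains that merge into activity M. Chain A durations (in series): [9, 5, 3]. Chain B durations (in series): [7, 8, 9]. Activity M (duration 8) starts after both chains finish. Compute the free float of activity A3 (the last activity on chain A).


ES(A3) = sum of predecessors on chain A = 14
EF(A3) = ES + duration = 14 + 3 = 17
Successor of A3 is M. ES(M) = max(sum(A), sum(B)) = max(17, 24) = 24
Free float = ES(successor) - EF(current) = 24 - 17 = 7

7


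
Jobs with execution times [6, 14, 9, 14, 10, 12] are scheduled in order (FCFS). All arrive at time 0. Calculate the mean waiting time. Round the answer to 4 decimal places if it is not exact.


FCFS order (as given): [6, 14, 9, 14, 10, 12]
Waiting times:
  Job 1: wait = 0
  Job 2: wait = 6
  Job 3: wait = 20
  Job 4: wait = 29
  Job 5: wait = 43
  Job 6: wait = 53
Sum of waiting times = 151
Average waiting time = 151/6 = 25.1667

25.1667


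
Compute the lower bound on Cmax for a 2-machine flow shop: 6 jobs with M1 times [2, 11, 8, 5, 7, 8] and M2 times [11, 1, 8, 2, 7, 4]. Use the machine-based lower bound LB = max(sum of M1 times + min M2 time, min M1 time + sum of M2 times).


LB1 = sum(M1 times) + min(M2 times) = 41 + 1 = 42
LB2 = min(M1 times) + sum(M2 times) = 2 + 33 = 35
Lower bound = max(LB1, LB2) = max(42, 35) = 42

42


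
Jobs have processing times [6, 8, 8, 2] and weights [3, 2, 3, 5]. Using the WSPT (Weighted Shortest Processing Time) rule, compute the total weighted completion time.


Compute p/w ratios and sort ascending (WSPT): [(2, 5), (6, 3), (8, 3), (8, 2)]
Compute weighted completion times:
  Job (p=2,w=5): C=2, w*C=5*2=10
  Job (p=6,w=3): C=8, w*C=3*8=24
  Job (p=8,w=3): C=16, w*C=3*16=48
  Job (p=8,w=2): C=24, w*C=2*24=48
Total weighted completion time = 130

130


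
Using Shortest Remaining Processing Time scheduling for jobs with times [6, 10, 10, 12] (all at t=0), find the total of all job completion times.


Since all jobs arrive at t=0, SRPT equals SPT ordering.
SPT order: [6, 10, 10, 12]
Completion times:
  Job 1: p=6, C=6
  Job 2: p=10, C=16
  Job 3: p=10, C=26
  Job 4: p=12, C=38
Total completion time = 6 + 16 + 26 + 38 = 86

86


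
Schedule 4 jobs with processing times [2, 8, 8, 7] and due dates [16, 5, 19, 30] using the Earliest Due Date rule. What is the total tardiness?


Sort by due date (EDD order): [(8, 5), (2, 16), (8, 19), (7, 30)]
Compute completion times and tardiness:
  Job 1: p=8, d=5, C=8, tardiness=max(0,8-5)=3
  Job 2: p=2, d=16, C=10, tardiness=max(0,10-16)=0
  Job 3: p=8, d=19, C=18, tardiness=max(0,18-19)=0
  Job 4: p=7, d=30, C=25, tardiness=max(0,25-30)=0
Total tardiness = 3

3


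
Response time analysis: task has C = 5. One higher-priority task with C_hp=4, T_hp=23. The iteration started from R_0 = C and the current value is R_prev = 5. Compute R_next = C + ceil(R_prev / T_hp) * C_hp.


R_next = C + ceil(R_prev / T_hp) * C_hp
ceil(5 / 23) = ceil(0.2174) = 1
Interference = 1 * 4 = 4
R_next = 5 + 4 = 9

9


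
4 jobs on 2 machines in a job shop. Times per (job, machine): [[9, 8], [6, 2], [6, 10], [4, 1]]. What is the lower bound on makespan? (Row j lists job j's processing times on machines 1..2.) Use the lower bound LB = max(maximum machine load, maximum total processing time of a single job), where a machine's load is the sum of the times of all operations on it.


Machine loads:
  Machine 1: 9 + 6 + 6 + 4 = 25
  Machine 2: 8 + 2 + 10 + 1 = 21
Max machine load = 25
Job totals:
  Job 1: 17
  Job 2: 8
  Job 3: 16
  Job 4: 5
Max job total = 17
Lower bound = max(25, 17) = 25

25


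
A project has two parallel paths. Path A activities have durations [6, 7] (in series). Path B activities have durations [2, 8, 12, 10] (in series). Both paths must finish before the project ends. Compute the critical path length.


Path A total = 6 + 7 = 13
Path B total = 2 + 8 + 12 + 10 = 32
Critical path = longest path = max(13, 32) = 32

32


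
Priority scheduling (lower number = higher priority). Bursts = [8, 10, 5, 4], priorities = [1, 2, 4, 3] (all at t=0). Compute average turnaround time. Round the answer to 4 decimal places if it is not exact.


Sort by priority (ascending = highest first):
Order: [(1, 8), (2, 10), (3, 4), (4, 5)]
Completion times:
  Priority 1, burst=8, C=8
  Priority 2, burst=10, C=18
  Priority 3, burst=4, C=22
  Priority 4, burst=5, C=27
Average turnaround = 75/4 = 18.75

18.75


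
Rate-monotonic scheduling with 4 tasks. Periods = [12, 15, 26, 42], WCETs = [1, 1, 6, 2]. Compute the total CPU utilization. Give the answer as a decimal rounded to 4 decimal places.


Compute individual utilizations (exact fractions):
  Task 1: C/T = 1/12 (approx. 0.0833)
  Task 2: C/T = 1/15 (approx. 0.0667)
  Task 3: C/T = 6/26 = 3/13 (approx. 0.2308)
  Task 4: C/T = 2/42 = 1/21 (approx. 0.0476)
Total utilization U = 1/12 + 1/15 + 3/13 + 1/21 = 2339/5460
Rounded to 4 decimal places: U = 0.4284
RM (Liu & Layland) bound for 4 tasks = 0.756828; compare with U = 2339/5460 (approx. 0.428388)
U <= bound, so schedulable by RM sufficient condition.

0.4284


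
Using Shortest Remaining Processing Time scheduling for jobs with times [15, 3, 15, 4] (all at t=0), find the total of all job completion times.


Since all jobs arrive at t=0, SRPT equals SPT ordering.
SPT order: [3, 4, 15, 15]
Completion times:
  Job 1: p=3, C=3
  Job 2: p=4, C=7
  Job 3: p=15, C=22
  Job 4: p=15, C=37
Total completion time = 3 + 7 + 22 + 37 = 69

69


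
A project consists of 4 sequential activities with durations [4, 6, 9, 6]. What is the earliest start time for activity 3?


Activity 3 starts after activities 1 through 2 complete.
Predecessor durations: [4, 6]
ES = 4 + 6 = 10

10


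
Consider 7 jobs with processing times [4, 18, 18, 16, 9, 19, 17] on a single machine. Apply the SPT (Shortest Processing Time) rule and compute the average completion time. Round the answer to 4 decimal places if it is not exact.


Sort jobs by processing time (SPT order): [4, 9, 16, 17, 18, 18, 19]
Compute completion times sequentially:
  Job 1: processing = 4, completes at 4
  Job 2: processing = 9, completes at 13
  Job 3: processing = 16, completes at 29
  Job 4: processing = 17, completes at 46
  Job 5: processing = 18, completes at 64
  Job 6: processing = 18, completes at 82
  Job 7: processing = 19, completes at 101
Sum of completion times = 339
Average completion time = 339/7 = 48.4286

48.4286


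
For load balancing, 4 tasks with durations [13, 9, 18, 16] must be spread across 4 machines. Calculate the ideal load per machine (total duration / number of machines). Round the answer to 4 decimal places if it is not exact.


Total processing time = 13 + 9 + 18 + 16 = 56
Number of machines = 4
Ideal balanced load = 56 / 4 = 14.0

14.0


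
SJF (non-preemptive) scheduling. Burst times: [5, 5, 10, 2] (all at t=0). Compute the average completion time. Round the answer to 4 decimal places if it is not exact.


SJF order (ascending): [2, 5, 5, 10]
Completion times:
  Job 1: burst=2, C=2
  Job 2: burst=5, C=7
  Job 3: burst=5, C=12
  Job 4: burst=10, C=22
Average completion = 43/4 = 10.75

10.75


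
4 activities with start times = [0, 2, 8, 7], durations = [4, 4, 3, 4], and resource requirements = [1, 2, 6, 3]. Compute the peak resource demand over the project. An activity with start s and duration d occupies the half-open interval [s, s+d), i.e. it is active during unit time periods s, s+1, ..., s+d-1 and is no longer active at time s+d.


Each activity i is active on [start_i, start_i + duration_i).
Compute total resource usage per time slot:
  t=0: active resources = [1], total = 1
  t=1: active resources = [1], total = 1
  t=2: active resources = [1, 2], total = 3
  t=3: active resources = [1, 2], total = 3
  t=4: active resources = [2], total = 2
  t=5: active resources = [2], total = 2
  t=6: active resources = [], total = 0
  t=7: active resources = [3], total = 3
  t=8: active resources = [6, 3], total = 9
  t=9: active resources = [6, 3], total = 9
  t=10: active resources = [6, 3], total = 9
Peak resource demand = 9

9


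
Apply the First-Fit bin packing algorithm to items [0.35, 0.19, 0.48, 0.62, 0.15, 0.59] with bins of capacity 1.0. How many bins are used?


Place items sequentially using First-Fit:
  Item 0.35 -> new Bin 1
  Item 0.19 -> Bin 1 (now 0.54)
  Item 0.48 -> new Bin 2
  Item 0.62 -> new Bin 3
  Item 0.15 -> Bin 1 (now 0.69)
  Item 0.59 -> new Bin 4
Total bins used = 4

4


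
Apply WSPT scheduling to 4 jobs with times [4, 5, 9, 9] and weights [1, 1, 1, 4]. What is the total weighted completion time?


Compute p/w ratios and sort ascending (WSPT): [(9, 4), (4, 1), (5, 1), (9, 1)]
Compute weighted completion times:
  Job (p=9,w=4): C=9, w*C=4*9=36
  Job (p=4,w=1): C=13, w*C=1*13=13
  Job (p=5,w=1): C=18, w*C=1*18=18
  Job (p=9,w=1): C=27, w*C=1*27=27
Total weighted completion time = 94

94


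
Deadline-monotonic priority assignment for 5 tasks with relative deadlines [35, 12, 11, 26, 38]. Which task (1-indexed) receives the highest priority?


Sort tasks by relative deadline (ascending):
  Task 3: deadline = 11
  Task 2: deadline = 12
  Task 4: deadline = 26
  Task 1: deadline = 35
  Task 5: deadline = 38
Priority order (highest first): [3, 2, 4, 1, 5]
Highest priority task = 3

3


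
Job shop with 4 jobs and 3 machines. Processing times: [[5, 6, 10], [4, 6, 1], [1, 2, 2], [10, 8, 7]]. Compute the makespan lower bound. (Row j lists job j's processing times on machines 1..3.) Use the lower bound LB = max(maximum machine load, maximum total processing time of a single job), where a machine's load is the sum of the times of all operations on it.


Machine loads:
  Machine 1: 5 + 4 + 1 + 10 = 20
  Machine 2: 6 + 6 + 2 + 8 = 22
  Machine 3: 10 + 1 + 2 + 7 = 20
Max machine load = 22
Job totals:
  Job 1: 21
  Job 2: 11
  Job 3: 5
  Job 4: 25
Max job total = 25
Lower bound = max(22, 25) = 25

25


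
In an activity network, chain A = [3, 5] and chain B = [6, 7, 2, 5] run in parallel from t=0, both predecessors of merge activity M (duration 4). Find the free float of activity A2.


ES(A2) = sum of predecessors on chain A = 3
EF(A2) = ES + duration = 3 + 5 = 8
Successor of A2 is M. ES(M) = max(sum(A), sum(B)) = max(8, 20) = 20
Free float = ES(successor) - EF(current) = 20 - 8 = 12

12


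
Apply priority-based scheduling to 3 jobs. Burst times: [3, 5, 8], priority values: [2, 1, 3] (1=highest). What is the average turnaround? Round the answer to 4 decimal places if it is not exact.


Sort by priority (ascending = highest first):
Order: [(1, 5), (2, 3), (3, 8)]
Completion times:
  Priority 1, burst=5, C=5
  Priority 2, burst=3, C=8
  Priority 3, burst=8, C=16
Average turnaround = 29/3 = 9.6667

9.6667


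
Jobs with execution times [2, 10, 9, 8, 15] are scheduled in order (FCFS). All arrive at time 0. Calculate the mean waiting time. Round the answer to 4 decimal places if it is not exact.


FCFS order (as given): [2, 10, 9, 8, 15]
Waiting times:
  Job 1: wait = 0
  Job 2: wait = 2
  Job 3: wait = 12
  Job 4: wait = 21
  Job 5: wait = 29
Sum of waiting times = 64
Average waiting time = 64/5 = 12.8

12.8


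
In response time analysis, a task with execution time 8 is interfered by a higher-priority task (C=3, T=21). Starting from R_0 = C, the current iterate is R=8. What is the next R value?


R_next = C + ceil(R_prev / T_hp) * C_hp
ceil(8 / 21) = ceil(0.381) = 1
Interference = 1 * 3 = 3
R_next = 8 + 3 = 11

11


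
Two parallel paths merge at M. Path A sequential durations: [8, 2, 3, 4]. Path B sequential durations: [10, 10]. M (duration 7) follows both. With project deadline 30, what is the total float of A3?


Forward pass: ES(A3) = sum of predecessors on chain A = 10
EF = ES + duration = 10 + 3 = 13
Backward pass: LF(M) = deadline = 30; LS(M) = 30 - 7 = 23
LF(A3) = LS(M) - sum(successors on chain A) = 23 - 4 = 19
LS = LF - duration = 19 - 3 = 16
Total float = LS - ES = 16 - 10 = 6

6


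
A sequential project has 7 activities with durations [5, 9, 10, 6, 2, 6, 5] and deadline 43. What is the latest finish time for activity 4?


LF(activity 4) = deadline - sum of successor durations
Successors: activities 5 through 7 with durations [2, 6, 5]
Sum of successor durations = 13
LF = 43 - 13 = 30

30


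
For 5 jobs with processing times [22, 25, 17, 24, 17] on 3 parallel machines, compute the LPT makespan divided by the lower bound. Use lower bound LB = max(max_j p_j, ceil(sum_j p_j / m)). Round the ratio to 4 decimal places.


LPT order: [25, 24, 22, 17, 17]
Machine loads after assignment: [25, 41, 39]
LPT makespan = 41
Lower bound = max(max_job, ceil(total/3)) = max(25, 35) = 35
Ratio = 41 / 35 = 1.1714

1.1714


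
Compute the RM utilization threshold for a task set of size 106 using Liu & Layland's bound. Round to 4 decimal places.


Compute 2^(1/106) = 1.0065605511
Subtract 1: 1.0065605511 - 1 = 0.0065605511
Multiply by n: 106 * 0.0065605511 = 0.6954184166
Round to 4 dp: 0.6954

0.6954


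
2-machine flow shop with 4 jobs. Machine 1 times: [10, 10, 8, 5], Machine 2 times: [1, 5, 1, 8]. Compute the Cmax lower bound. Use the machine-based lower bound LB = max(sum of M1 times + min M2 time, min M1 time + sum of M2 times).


LB1 = sum(M1 times) + min(M2 times) = 33 + 1 = 34
LB2 = min(M1 times) + sum(M2 times) = 5 + 15 = 20
Lower bound = max(LB1, LB2) = max(34, 20) = 34

34


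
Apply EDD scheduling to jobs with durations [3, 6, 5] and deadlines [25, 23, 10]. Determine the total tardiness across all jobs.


Sort by due date (EDD order): [(5, 10), (6, 23), (3, 25)]
Compute completion times and tardiness:
  Job 1: p=5, d=10, C=5, tardiness=max(0,5-10)=0
  Job 2: p=6, d=23, C=11, tardiness=max(0,11-23)=0
  Job 3: p=3, d=25, C=14, tardiness=max(0,14-25)=0
Total tardiness = 0

0


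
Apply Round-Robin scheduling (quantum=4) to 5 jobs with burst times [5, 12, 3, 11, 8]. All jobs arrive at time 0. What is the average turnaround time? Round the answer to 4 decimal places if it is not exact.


Time quantum = 4
Execution trace:
  J1 runs 4 units, time = 4
  J2 runs 4 units, time = 8
  J3 runs 3 units, time = 11
  J4 runs 4 units, time = 15
  J5 runs 4 units, time = 19
  J1 runs 1 units, time = 20
  J2 runs 4 units, time = 24
  J4 runs 4 units, time = 28
  J5 runs 4 units, time = 32
  J2 runs 4 units, time = 36
  J4 runs 3 units, time = 39
Finish times: [20, 36, 11, 39, 32]
Average turnaround = 138/5 = 27.6

27.6


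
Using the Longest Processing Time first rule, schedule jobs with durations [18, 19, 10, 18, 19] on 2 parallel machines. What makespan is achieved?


Sort jobs in decreasing order (LPT): [19, 19, 18, 18, 10]
Assign each job to the least loaded machine:
  Machine 1: jobs [19, 18, 10], load = 47
  Machine 2: jobs [19, 18], load = 37
Makespan = max load = 47

47


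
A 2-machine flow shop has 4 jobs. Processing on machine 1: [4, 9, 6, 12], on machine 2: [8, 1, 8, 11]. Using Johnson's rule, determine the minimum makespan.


Apply Johnson's rule:
  Group 1 (a <= b): [(1, 4, 8), (3, 6, 8)]
  Group 2 (a > b): [(4, 12, 11), (2, 9, 1)]
Optimal job order: [1, 3, 4, 2]
Schedule:
  Job 1: M1 done at 4, M2 done at 12
  Job 3: M1 done at 10, M2 done at 20
  Job 4: M1 done at 22, M2 done at 33
  Job 2: M1 done at 31, M2 done at 34
Makespan = 34

34


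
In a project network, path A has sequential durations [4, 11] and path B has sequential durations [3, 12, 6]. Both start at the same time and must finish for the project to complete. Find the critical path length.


Path A total = 4 + 11 = 15
Path B total = 3 + 12 + 6 = 21
Critical path = longest path = max(15, 21) = 21

21


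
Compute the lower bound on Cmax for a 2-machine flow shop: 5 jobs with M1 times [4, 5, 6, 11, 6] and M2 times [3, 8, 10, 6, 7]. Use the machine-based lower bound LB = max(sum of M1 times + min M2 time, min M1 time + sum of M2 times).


LB1 = sum(M1 times) + min(M2 times) = 32 + 3 = 35
LB2 = min(M1 times) + sum(M2 times) = 4 + 34 = 38
Lower bound = max(LB1, LB2) = max(35, 38) = 38

38


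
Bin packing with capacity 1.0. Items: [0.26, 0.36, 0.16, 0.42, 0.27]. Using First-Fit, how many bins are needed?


Place items sequentially using First-Fit:
  Item 0.26 -> new Bin 1
  Item 0.36 -> Bin 1 (now 0.62)
  Item 0.16 -> Bin 1 (now 0.78)
  Item 0.42 -> new Bin 2
  Item 0.27 -> Bin 2 (now 0.69)
Total bins used = 2

2


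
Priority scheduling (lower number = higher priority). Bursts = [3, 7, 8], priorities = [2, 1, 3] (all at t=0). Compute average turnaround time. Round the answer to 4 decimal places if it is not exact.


Sort by priority (ascending = highest first):
Order: [(1, 7), (2, 3), (3, 8)]
Completion times:
  Priority 1, burst=7, C=7
  Priority 2, burst=3, C=10
  Priority 3, burst=8, C=18
Average turnaround = 35/3 = 11.6667

11.6667


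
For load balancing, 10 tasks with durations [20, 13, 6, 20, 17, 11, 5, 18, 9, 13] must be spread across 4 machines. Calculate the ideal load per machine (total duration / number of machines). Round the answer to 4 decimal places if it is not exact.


Total processing time = 20 + 13 + 6 + 20 + 17 + 11 + 5 + 18 + 9 + 13 = 132
Number of machines = 4
Ideal balanced load = 132 / 4 = 33.0

33.0


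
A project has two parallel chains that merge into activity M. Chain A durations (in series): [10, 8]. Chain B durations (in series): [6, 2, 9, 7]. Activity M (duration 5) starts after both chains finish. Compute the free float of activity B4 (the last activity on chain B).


ES(B4) = sum of predecessors on chain B = 17
EF(B4) = ES + duration = 17 + 7 = 24
Successor of B4 is M. ES(M) = max(sum(A), sum(B)) = max(18, 24) = 24
Free float = ES(successor) - EF(current) = 24 - 24 = 0

0


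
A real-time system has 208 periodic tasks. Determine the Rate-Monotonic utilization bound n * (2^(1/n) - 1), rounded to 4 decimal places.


Compute 2^(1/208) = 1.0033379971
Subtract 1: 1.0033379971 - 1 = 0.0033379971
Multiply by n: 208 * 0.0033379971 = 0.6943033968
Round to 4 dp: 0.6943

0.6943


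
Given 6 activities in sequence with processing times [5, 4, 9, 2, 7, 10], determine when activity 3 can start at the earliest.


Activity 3 starts after activities 1 through 2 complete.
Predecessor durations: [5, 4]
ES = 5 + 4 = 9

9


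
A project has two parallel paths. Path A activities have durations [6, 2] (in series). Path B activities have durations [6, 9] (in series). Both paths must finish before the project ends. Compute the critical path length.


Path A total = 6 + 2 = 8
Path B total = 6 + 9 = 15
Critical path = longest path = max(8, 15) = 15

15


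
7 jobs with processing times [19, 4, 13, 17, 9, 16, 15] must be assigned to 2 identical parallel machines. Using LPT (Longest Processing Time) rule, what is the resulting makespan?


Sort jobs in decreasing order (LPT): [19, 17, 16, 15, 13, 9, 4]
Assign each job to the least loaded machine:
  Machine 1: jobs [19, 15, 9, 4], load = 47
  Machine 2: jobs [17, 16, 13], load = 46
Makespan = max load = 47

47


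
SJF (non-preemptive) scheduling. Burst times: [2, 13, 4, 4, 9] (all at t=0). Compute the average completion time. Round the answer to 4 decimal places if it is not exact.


SJF order (ascending): [2, 4, 4, 9, 13]
Completion times:
  Job 1: burst=2, C=2
  Job 2: burst=4, C=6
  Job 3: burst=4, C=10
  Job 4: burst=9, C=19
  Job 5: burst=13, C=32
Average completion = 69/5 = 13.8

13.8


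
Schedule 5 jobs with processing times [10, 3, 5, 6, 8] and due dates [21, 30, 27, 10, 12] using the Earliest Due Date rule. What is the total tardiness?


Sort by due date (EDD order): [(6, 10), (8, 12), (10, 21), (5, 27), (3, 30)]
Compute completion times and tardiness:
  Job 1: p=6, d=10, C=6, tardiness=max(0,6-10)=0
  Job 2: p=8, d=12, C=14, tardiness=max(0,14-12)=2
  Job 3: p=10, d=21, C=24, tardiness=max(0,24-21)=3
  Job 4: p=5, d=27, C=29, tardiness=max(0,29-27)=2
  Job 5: p=3, d=30, C=32, tardiness=max(0,32-30)=2
Total tardiness = 9

9


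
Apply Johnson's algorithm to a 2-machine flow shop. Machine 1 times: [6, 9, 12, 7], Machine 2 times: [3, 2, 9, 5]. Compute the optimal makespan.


Apply Johnson's rule:
  Group 1 (a <= b): []
  Group 2 (a > b): [(3, 12, 9), (4, 7, 5), (1, 6, 3), (2, 9, 2)]
Optimal job order: [3, 4, 1, 2]
Schedule:
  Job 3: M1 done at 12, M2 done at 21
  Job 4: M1 done at 19, M2 done at 26
  Job 1: M1 done at 25, M2 done at 29
  Job 2: M1 done at 34, M2 done at 36
Makespan = 36

36


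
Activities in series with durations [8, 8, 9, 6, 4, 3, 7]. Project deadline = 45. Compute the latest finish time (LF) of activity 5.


LF(activity 5) = deadline - sum of successor durations
Successors: activities 6 through 7 with durations [3, 7]
Sum of successor durations = 10
LF = 45 - 10 = 35

35


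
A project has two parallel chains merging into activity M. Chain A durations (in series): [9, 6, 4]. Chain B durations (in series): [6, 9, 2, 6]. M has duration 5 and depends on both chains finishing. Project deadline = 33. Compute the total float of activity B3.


Forward pass: ES(B3) = sum of predecessors on chain B = 15
EF = ES + duration = 15 + 2 = 17
Backward pass: LF(M) = deadline = 33; LS(M) = 33 - 5 = 28
LF(B3) = LS(M) - sum(successors on chain B) = 28 - 6 = 22
LS = LF - duration = 22 - 2 = 20
Total float = LS - ES = 20 - 15 = 5

5


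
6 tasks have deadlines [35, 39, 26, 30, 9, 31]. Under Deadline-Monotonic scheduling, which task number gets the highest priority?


Sort tasks by relative deadline (ascending):
  Task 5: deadline = 9
  Task 3: deadline = 26
  Task 4: deadline = 30
  Task 6: deadline = 31
  Task 1: deadline = 35
  Task 2: deadline = 39
Priority order (highest first): [5, 3, 4, 6, 1, 2]
Highest priority task = 5

5


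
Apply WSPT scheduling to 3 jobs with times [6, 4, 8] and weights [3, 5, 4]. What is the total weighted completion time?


Compute p/w ratios and sort ascending (WSPT): [(4, 5), (6, 3), (8, 4)]
Compute weighted completion times:
  Job (p=4,w=5): C=4, w*C=5*4=20
  Job (p=6,w=3): C=10, w*C=3*10=30
  Job (p=8,w=4): C=18, w*C=4*18=72
Total weighted completion time = 122

122


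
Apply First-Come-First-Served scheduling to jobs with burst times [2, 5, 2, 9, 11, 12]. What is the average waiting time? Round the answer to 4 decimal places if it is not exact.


FCFS order (as given): [2, 5, 2, 9, 11, 12]
Waiting times:
  Job 1: wait = 0
  Job 2: wait = 2
  Job 3: wait = 7
  Job 4: wait = 9
  Job 5: wait = 18
  Job 6: wait = 29
Sum of waiting times = 65
Average waiting time = 65/6 = 10.8333

10.8333


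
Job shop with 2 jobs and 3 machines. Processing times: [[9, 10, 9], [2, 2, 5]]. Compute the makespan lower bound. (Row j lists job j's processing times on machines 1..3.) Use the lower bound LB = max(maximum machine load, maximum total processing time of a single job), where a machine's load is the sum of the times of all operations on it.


Machine loads:
  Machine 1: 9 + 2 = 11
  Machine 2: 10 + 2 = 12
  Machine 3: 9 + 5 = 14
Max machine load = 14
Job totals:
  Job 1: 28
  Job 2: 9
Max job total = 28
Lower bound = max(14, 28) = 28

28


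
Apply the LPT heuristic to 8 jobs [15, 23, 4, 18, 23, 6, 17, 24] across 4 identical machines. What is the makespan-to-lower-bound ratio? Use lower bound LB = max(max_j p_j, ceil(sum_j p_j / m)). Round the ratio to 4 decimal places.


LPT order: [24, 23, 23, 18, 17, 15, 6, 4]
Machine loads after assignment: [28, 38, 29, 35]
LPT makespan = 38
Lower bound = max(max_job, ceil(total/4)) = max(24, 33) = 33
Ratio = 38 / 33 = 1.1515

1.1515


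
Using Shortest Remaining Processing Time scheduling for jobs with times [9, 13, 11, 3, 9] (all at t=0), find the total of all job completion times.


Since all jobs arrive at t=0, SRPT equals SPT ordering.
SPT order: [3, 9, 9, 11, 13]
Completion times:
  Job 1: p=3, C=3
  Job 2: p=9, C=12
  Job 3: p=9, C=21
  Job 4: p=11, C=32
  Job 5: p=13, C=45
Total completion time = 3 + 12 + 21 + 32 + 45 = 113

113


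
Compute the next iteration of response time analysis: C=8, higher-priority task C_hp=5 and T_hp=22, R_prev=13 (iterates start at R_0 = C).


R_next = C + ceil(R_prev / T_hp) * C_hp
ceil(13 / 22) = ceil(0.5909) = 1
Interference = 1 * 5 = 5
R_next = 8 + 5 = 13
R_next = R_prev, so the iteration has converged (response time = 13).

13


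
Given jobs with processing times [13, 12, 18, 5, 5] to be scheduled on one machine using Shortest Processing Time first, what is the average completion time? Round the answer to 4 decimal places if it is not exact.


Sort jobs by processing time (SPT order): [5, 5, 12, 13, 18]
Compute completion times sequentially:
  Job 1: processing = 5, completes at 5
  Job 2: processing = 5, completes at 10
  Job 3: processing = 12, completes at 22
  Job 4: processing = 13, completes at 35
  Job 5: processing = 18, completes at 53
Sum of completion times = 125
Average completion time = 125/5 = 25.0

25.0


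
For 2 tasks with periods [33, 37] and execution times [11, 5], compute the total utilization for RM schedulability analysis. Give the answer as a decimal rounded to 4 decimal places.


Compute individual utilizations (exact fractions):
  Task 1: C/T = 11/33 = 1/3 (approx. 0.3333)
  Task 2: C/T = 5/37 (approx. 0.1351)
Total utilization U = 1/3 + 5/37 = 52/111
Rounded to 4 decimal places: U = 0.4685
RM (Liu & Layland) bound for 2 tasks = 0.828427; compare with U = 52/111 (approx. 0.468468)
U <= bound, so schedulable by RM sufficient condition.

0.4685


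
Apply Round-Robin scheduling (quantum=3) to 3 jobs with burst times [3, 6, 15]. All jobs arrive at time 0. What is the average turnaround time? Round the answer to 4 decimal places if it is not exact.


Time quantum = 3
Execution trace:
  J1 runs 3 units, time = 3
  J2 runs 3 units, time = 6
  J3 runs 3 units, time = 9
  J2 runs 3 units, time = 12
  J3 runs 3 units, time = 15
  J3 runs 3 units, time = 18
  J3 runs 3 units, time = 21
  J3 runs 3 units, time = 24
Finish times: [3, 12, 24]
Average turnaround = 39/3 = 13.0

13.0


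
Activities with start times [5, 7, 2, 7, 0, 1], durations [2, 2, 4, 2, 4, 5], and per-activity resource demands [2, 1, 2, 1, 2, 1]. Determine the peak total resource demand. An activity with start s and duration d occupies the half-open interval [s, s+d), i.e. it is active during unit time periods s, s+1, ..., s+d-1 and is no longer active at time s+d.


Each activity i is active on [start_i, start_i + duration_i).
Compute total resource usage per time slot:
  t=0: active resources = [2], total = 2
  t=1: active resources = [2, 1], total = 3
  t=2: active resources = [2, 2, 1], total = 5
  t=3: active resources = [2, 2, 1], total = 5
  t=4: active resources = [2, 1], total = 3
  t=5: active resources = [2, 2, 1], total = 5
  t=6: active resources = [2], total = 2
  t=7: active resources = [1, 1], total = 2
  t=8: active resources = [1, 1], total = 2
Peak resource demand = 5

5


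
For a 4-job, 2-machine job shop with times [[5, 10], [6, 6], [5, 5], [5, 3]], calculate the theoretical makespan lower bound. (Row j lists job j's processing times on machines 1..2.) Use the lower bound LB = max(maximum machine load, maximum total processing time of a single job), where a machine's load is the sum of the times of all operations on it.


Machine loads:
  Machine 1: 5 + 6 + 5 + 5 = 21
  Machine 2: 10 + 6 + 5 + 3 = 24
Max machine load = 24
Job totals:
  Job 1: 15
  Job 2: 12
  Job 3: 10
  Job 4: 8
Max job total = 15
Lower bound = max(24, 15) = 24

24


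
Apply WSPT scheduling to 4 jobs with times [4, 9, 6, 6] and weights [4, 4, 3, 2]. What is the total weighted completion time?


Compute p/w ratios and sort ascending (WSPT): [(4, 4), (6, 3), (9, 4), (6, 2)]
Compute weighted completion times:
  Job (p=4,w=4): C=4, w*C=4*4=16
  Job (p=6,w=3): C=10, w*C=3*10=30
  Job (p=9,w=4): C=19, w*C=4*19=76
  Job (p=6,w=2): C=25, w*C=2*25=50
Total weighted completion time = 172

172


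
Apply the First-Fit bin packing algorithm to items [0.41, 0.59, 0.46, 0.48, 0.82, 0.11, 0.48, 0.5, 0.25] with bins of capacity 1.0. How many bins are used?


Place items sequentially using First-Fit:
  Item 0.41 -> new Bin 1
  Item 0.59 -> Bin 1 (now 1.0)
  Item 0.46 -> new Bin 2
  Item 0.48 -> Bin 2 (now 0.94)
  Item 0.82 -> new Bin 3
  Item 0.11 -> Bin 3 (now 0.93)
  Item 0.48 -> new Bin 4
  Item 0.5 -> Bin 4 (now 0.98)
  Item 0.25 -> new Bin 5
Total bins used = 5

5


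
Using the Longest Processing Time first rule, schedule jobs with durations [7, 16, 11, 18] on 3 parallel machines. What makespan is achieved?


Sort jobs in decreasing order (LPT): [18, 16, 11, 7]
Assign each job to the least loaded machine:
  Machine 1: jobs [18], load = 18
  Machine 2: jobs [16], load = 16
  Machine 3: jobs [11, 7], load = 18
Makespan = max load = 18

18


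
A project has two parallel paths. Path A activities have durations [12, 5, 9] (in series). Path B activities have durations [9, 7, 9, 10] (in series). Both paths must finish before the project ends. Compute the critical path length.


Path A total = 12 + 5 + 9 = 26
Path B total = 9 + 7 + 9 + 10 = 35
Critical path = longest path = max(26, 35) = 35

35


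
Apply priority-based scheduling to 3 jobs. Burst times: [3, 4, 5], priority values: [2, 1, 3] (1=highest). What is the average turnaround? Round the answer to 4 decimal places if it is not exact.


Sort by priority (ascending = highest first):
Order: [(1, 4), (2, 3), (3, 5)]
Completion times:
  Priority 1, burst=4, C=4
  Priority 2, burst=3, C=7
  Priority 3, burst=5, C=12
Average turnaround = 23/3 = 7.6667

7.6667


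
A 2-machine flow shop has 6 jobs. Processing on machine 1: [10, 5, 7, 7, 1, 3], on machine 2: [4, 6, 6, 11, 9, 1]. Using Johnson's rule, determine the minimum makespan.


Apply Johnson's rule:
  Group 1 (a <= b): [(5, 1, 9), (2, 5, 6), (4, 7, 11)]
  Group 2 (a > b): [(3, 7, 6), (1, 10, 4), (6, 3, 1)]
Optimal job order: [5, 2, 4, 3, 1, 6]
Schedule:
  Job 5: M1 done at 1, M2 done at 10
  Job 2: M1 done at 6, M2 done at 16
  Job 4: M1 done at 13, M2 done at 27
  Job 3: M1 done at 20, M2 done at 33
  Job 1: M1 done at 30, M2 done at 37
  Job 6: M1 done at 33, M2 done at 38
Makespan = 38

38


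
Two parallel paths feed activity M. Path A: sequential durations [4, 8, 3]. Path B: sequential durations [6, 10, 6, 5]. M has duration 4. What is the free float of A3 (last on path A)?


ES(A3) = sum of predecessors on chain A = 12
EF(A3) = ES + duration = 12 + 3 = 15
Successor of A3 is M. ES(M) = max(sum(A), sum(B)) = max(15, 27) = 27
Free float = ES(successor) - EF(current) = 27 - 15 = 12

12


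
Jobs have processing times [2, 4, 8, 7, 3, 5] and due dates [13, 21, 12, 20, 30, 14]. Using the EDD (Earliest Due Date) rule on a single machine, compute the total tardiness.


Sort by due date (EDD order): [(8, 12), (2, 13), (5, 14), (7, 20), (4, 21), (3, 30)]
Compute completion times and tardiness:
  Job 1: p=8, d=12, C=8, tardiness=max(0,8-12)=0
  Job 2: p=2, d=13, C=10, tardiness=max(0,10-13)=0
  Job 3: p=5, d=14, C=15, tardiness=max(0,15-14)=1
  Job 4: p=7, d=20, C=22, tardiness=max(0,22-20)=2
  Job 5: p=4, d=21, C=26, tardiness=max(0,26-21)=5
  Job 6: p=3, d=30, C=29, tardiness=max(0,29-30)=0
Total tardiness = 8

8


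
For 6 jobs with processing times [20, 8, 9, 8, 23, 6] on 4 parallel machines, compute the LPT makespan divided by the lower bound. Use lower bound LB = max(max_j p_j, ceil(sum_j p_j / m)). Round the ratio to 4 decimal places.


LPT order: [23, 20, 9, 8, 8, 6]
Machine loads after assignment: [23, 20, 15, 16]
LPT makespan = 23
Lower bound = max(max_job, ceil(total/4)) = max(23, 19) = 23
Ratio = 23 / 23 = 1.0

1.0


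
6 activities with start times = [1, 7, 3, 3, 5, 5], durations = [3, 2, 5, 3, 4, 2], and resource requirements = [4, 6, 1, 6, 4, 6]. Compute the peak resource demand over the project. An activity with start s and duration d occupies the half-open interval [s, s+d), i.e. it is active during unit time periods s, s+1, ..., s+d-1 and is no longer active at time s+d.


Each activity i is active on [start_i, start_i + duration_i).
Compute total resource usage per time slot:
  t=0: active resources = [], total = 0
  t=1: active resources = [4], total = 4
  t=2: active resources = [4], total = 4
  t=3: active resources = [4, 1, 6], total = 11
  t=4: active resources = [1, 6], total = 7
  t=5: active resources = [1, 6, 4, 6], total = 17
  t=6: active resources = [1, 4, 6], total = 11
  t=7: active resources = [6, 1, 4], total = 11
  t=8: active resources = [6, 4], total = 10
Peak resource demand = 17

17


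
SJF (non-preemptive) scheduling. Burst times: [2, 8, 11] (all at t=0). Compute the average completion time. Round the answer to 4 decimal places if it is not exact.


SJF order (ascending): [2, 8, 11]
Completion times:
  Job 1: burst=2, C=2
  Job 2: burst=8, C=10
  Job 3: burst=11, C=21
Average completion = 33/3 = 11.0

11.0


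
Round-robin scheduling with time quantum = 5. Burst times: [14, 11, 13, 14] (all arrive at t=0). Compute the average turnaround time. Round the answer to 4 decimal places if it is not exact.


Time quantum = 5
Execution trace:
  J1 runs 5 units, time = 5
  J2 runs 5 units, time = 10
  J3 runs 5 units, time = 15
  J4 runs 5 units, time = 20
  J1 runs 5 units, time = 25
  J2 runs 5 units, time = 30
  J3 runs 5 units, time = 35
  J4 runs 5 units, time = 40
  J1 runs 4 units, time = 44
  J2 runs 1 units, time = 45
  J3 runs 3 units, time = 48
  J4 runs 4 units, time = 52
Finish times: [44, 45, 48, 52]
Average turnaround = 189/4 = 47.25

47.25


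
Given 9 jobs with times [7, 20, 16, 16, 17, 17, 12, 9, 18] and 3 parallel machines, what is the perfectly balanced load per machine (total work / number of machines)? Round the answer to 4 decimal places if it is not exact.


Total processing time = 7 + 20 + 16 + 16 + 17 + 17 + 12 + 9 + 18 = 132
Number of machines = 3
Ideal balanced load = 132 / 3 = 44.0

44.0


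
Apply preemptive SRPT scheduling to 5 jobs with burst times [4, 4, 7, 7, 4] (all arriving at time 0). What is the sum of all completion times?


Since all jobs arrive at t=0, SRPT equals SPT ordering.
SPT order: [4, 4, 4, 7, 7]
Completion times:
  Job 1: p=4, C=4
  Job 2: p=4, C=8
  Job 3: p=4, C=12
  Job 4: p=7, C=19
  Job 5: p=7, C=26
Total completion time = 4 + 8 + 12 + 19 + 26 = 69

69


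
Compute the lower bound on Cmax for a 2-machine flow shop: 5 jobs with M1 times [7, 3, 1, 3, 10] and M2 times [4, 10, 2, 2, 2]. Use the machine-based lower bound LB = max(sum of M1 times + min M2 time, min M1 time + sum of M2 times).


LB1 = sum(M1 times) + min(M2 times) = 24 + 2 = 26
LB2 = min(M1 times) + sum(M2 times) = 1 + 20 = 21
Lower bound = max(LB1, LB2) = max(26, 21) = 26

26


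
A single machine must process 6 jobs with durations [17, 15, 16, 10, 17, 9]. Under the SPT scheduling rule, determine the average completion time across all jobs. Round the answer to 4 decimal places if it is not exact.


Sort jobs by processing time (SPT order): [9, 10, 15, 16, 17, 17]
Compute completion times sequentially:
  Job 1: processing = 9, completes at 9
  Job 2: processing = 10, completes at 19
  Job 3: processing = 15, completes at 34
  Job 4: processing = 16, completes at 50
  Job 5: processing = 17, completes at 67
  Job 6: processing = 17, completes at 84
Sum of completion times = 263
Average completion time = 263/6 = 43.8333

43.8333


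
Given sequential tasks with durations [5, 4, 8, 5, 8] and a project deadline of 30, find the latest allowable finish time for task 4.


LF(activity 4) = deadline - sum of successor durations
Successors: activities 5 through 5 with durations [8]
Sum of successor durations = 8
LF = 30 - 8 = 22

22


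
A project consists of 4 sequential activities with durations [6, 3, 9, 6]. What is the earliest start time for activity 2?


Activity 2 starts after activities 1 through 1 complete.
Predecessor durations: [6]
ES = 6 = 6

6


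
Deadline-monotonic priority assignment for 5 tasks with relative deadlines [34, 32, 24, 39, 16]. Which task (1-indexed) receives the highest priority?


Sort tasks by relative deadline (ascending):
  Task 5: deadline = 16
  Task 3: deadline = 24
  Task 2: deadline = 32
  Task 1: deadline = 34
  Task 4: deadline = 39
Priority order (highest first): [5, 3, 2, 1, 4]
Highest priority task = 5

5


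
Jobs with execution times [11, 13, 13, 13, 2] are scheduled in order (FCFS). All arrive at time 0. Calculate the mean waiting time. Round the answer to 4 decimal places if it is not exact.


FCFS order (as given): [11, 13, 13, 13, 2]
Waiting times:
  Job 1: wait = 0
  Job 2: wait = 11
  Job 3: wait = 24
  Job 4: wait = 37
  Job 5: wait = 50
Sum of waiting times = 122
Average waiting time = 122/5 = 24.4

24.4


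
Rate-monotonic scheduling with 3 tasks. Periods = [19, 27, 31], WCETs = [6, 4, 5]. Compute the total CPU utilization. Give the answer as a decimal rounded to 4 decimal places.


Compute individual utilizations (exact fractions):
  Task 1: C/T = 6/19 (approx. 0.3158)
  Task 2: C/T = 4/27 (approx. 0.1481)
  Task 3: C/T = 5/31 (approx. 0.1613)
Total utilization U = 6/19 + 4/27 + 5/31 = 9943/15903
Rounded to 4 decimal places: U = 0.6252
RM (Liu & Layland) bound for 3 tasks = 0.779763; compare with U = 9943/15903 (approx. 0.625228)
U <= bound, so schedulable by RM sufficient condition.

0.6252


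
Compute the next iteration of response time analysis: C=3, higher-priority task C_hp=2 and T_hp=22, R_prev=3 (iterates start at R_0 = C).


R_next = C + ceil(R_prev / T_hp) * C_hp
ceil(3 / 22) = ceil(0.1364) = 1
Interference = 1 * 2 = 2
R_next = 3 + 2 = 5

5


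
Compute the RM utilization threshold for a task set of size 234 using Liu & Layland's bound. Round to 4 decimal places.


Compute 2^(1/234) = 1.0029665590
Subtract 1: 1.0029665590 - 1 = 0.0029665590
Multiply by n: 234 * 0.0029665590 = 0.6941748060
Round to 4 dp: 0.6942

0.6942


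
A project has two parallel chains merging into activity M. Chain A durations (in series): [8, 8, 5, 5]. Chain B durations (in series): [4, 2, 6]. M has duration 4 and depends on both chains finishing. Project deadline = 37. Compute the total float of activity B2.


Forward pass: ES(B2) = sum of predecessors on chain B = 4
EF = ES + duration = 4 + 2 = 6
Backward pass: LF(M) = deadline = 37; LS(M) = 37 - 4 = 33
LF(B2) = LS(M) - sum(successors on chain B) = 33 - 6 = 27
LS = LF - duration = 27 - 2 = 25
Total float = LS - ES = 25 - 4 = 21

21


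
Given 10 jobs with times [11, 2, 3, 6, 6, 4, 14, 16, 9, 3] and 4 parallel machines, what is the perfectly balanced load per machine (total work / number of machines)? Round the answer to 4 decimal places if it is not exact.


Total processing time = 11 + 2 + 3 + 6 + 6 + 4 + 14 + 16 + 9 + 3 = 74
Number of machines = 4
Ideal balanced load = 74 / 4 = 18.5

18.5


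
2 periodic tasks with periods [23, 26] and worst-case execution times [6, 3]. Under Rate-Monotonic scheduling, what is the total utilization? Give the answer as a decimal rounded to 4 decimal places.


Compute individual utilizations (exact fractions):
  Task 1: C/T = 6/23 (approx. 0.2609)
  Task 2: C/T = 3/26 (approx. 0.1154)
Total utilization U = 6/23 + 3/26 = 225/598
Rounded to 4 decimal places: U = 0.3763
RM (Liu & Layland) bound for 2 tasks = 0.828427; compare with U = 225/598 (approx. 0.376254)
U <= bound, so schedulable by RM sufficient condition.

0.3763


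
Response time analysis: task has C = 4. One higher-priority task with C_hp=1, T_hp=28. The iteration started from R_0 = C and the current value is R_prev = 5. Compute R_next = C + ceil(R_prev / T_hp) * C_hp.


R_next = C + ceil(R_prev / T_hp) * C_hp
ceil(5 / 28) = ceil(0.1786) = 1
Interference = 1 * 1 = 1
R_next = 4 + 1 = 5
R_next = R_prev, so the iteration has converged (response time = 5).

5


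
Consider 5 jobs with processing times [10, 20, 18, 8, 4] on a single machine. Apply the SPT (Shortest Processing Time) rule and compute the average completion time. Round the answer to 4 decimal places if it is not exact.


Sort jobs by processing time (SPT order): [4, 8, 10, 18, 20]
Compute completion times sequentially:
  Job 1: processing = 4, completes at 4
  Job 2: processing = 8, completes at 12
  Job 3: processing = 10, completes at 22
  Job 4: processing = 18, completes at 40
  Job 5: processing = 20, completes at 60
Sum of completion times = 138
Average completion time = 138/5 = 27.6

27.6
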